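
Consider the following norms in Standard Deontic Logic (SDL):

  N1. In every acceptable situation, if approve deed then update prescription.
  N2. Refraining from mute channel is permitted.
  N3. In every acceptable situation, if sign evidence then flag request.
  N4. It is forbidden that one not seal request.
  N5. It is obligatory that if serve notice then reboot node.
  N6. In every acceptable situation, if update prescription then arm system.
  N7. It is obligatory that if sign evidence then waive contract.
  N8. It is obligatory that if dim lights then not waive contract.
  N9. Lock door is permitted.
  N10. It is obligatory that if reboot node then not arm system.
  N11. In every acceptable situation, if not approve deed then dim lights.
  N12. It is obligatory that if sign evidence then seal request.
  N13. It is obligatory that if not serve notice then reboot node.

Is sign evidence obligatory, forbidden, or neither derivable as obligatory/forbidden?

Premises 5 and 13 cover both cases: O(serve_notice → reboot_node) and O(¬serve_notice → reboot_node). Since serve_notice ∨ ¬serve_notice is a tautology, O(reboot_node) follows.
From O(reboot_node) and premise 10, O(reboot_node → ¬arm_system), we obtain O(¬arm_system).
Premise 6 is O(update_prescription → arm_system); contrapositively O(¬arm_system → ¬update_prescription). Since O(¬arm_system) holds, K gives O(¬update_prescription).
Premise 1 is O(approve_deed → update_prescription); contrapositively O(¬update_prescription → ¬approve_deed). Since O(¬update_prescription) holds, K gives O(¬approve_deed).
From O(¬approve_deed) and premise 11, O(¬approve_deed → dim_lights), we obtain O(dim_lights).
With premise 8, O(dim_lights → ¬waive_contract), the K-axiom yields O(¬waive_contract).
Premise 7 is O(sign_evidence → waive_contract); contrapositively O(¬waive_contract → ¬sign_evidence). Since O(¬waive_contract) holds, K gives O(¬sign_evidence).
Premises 2, 3, 4, 9, 12 do not contribute to this derivation.
Thus O(¬sign_evidence), which is F(sign_evidence): sign_evidence is forbidden.

Forbidden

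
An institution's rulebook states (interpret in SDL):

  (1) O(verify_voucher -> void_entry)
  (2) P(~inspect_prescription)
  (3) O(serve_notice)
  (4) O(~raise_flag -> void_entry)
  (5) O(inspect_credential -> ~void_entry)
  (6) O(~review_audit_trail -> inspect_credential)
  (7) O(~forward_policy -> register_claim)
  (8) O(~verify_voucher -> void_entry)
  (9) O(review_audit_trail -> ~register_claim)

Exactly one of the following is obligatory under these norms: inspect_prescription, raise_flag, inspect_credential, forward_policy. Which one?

forward_policy

Premises 8 and 1 are O(~verify_voucher -> void_entry) and O(verify_voucher -> void_entry); every ideal world satisfies ~verify_voucher or verify_voucher, so in either case void_entry holds — hence O(void_entry).
The contrapositive of premise 5 (O(inspect_credential -> ~void_entry)) is O(void_entry -> ~inspect_credential), and O(void_entry) is already established, so O(~inspect_credential).
Premise 6, O(~review_audit_trail -> inspect_credential), contraposes to O(~inspect_credential -> review_audit_trail); with O(~inspect_credential) we get O(review_audit_trail).
Premise 9 is O(review_audit_trail -> ~register_claim); since O(review_audit_trail), deontic closure gives O(~register_claim).
The contrapositive of premise 7 (O(~forward_policy -> register_claim)) is O(~register_claim -> forward_policy), and O(~register_claim) is already established, so O(forward_policy).
So O(forward_policy) holds — forward_policy is obligatory. None of the other listed options is made obligatory by any chain of premises.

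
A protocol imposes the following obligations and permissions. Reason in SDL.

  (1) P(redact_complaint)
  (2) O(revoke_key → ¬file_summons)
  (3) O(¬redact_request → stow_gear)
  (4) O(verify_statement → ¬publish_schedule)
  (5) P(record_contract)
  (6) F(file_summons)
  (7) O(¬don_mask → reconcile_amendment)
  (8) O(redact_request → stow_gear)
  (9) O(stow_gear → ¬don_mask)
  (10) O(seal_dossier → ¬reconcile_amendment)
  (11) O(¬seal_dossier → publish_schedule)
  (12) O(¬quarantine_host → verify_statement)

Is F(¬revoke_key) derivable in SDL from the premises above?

No

Premise 2 is O(revoke_key → ¬file_summons); even if O(¬file_summons) held, inferring O(revoke_key) would be affirming the consequent — invalid.
No other premise forces O(revoke_key). An ideal world satisfying every premise can still have ¬revoke_key true, so F(¬revoke_key) is not derivable.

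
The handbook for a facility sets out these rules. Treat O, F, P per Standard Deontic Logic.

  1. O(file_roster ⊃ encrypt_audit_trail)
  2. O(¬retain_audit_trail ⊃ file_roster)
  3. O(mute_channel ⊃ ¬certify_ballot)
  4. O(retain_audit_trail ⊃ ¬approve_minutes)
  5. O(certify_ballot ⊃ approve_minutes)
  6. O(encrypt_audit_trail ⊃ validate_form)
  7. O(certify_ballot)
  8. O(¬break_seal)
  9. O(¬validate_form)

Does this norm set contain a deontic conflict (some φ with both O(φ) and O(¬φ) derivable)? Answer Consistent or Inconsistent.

Premise 9 gives O(¬validate_form).
Premise 6, O(encrypt_audit_trail ⊃ validate_form), contraposes to O(¬validate_form ⊃ ¬encrypt_audit_trail); with O(¬validate_form) we get O(¬encrypt_audit_trail).
The contrapositive of premise 1 (O(file_roster ⊃ encrypt_audit_trail)) is O(¬encrypt_audit_trail ⊃ ¬file_roster), and O(¬encrypt_audit_trail) is already established, so O(¬file_roster).
The contrapositive of premise 2 (O(¬retain_audit_trail ⊃ file_roster)) is O(¬file_roster ⊃ retain_audit_trail), and O(¬file_roster) is already established, so O(retain_audit_trail).
Premise 4 is O(retain_audit_trail ⊃ ¬approve_minutes); since O(retain_audit_trail), deontic closure gives O(¬approve_minutes).
The contrapositive of premise 5 (O(certify_ballot ⊃ approve_minutes)) is O(¬approve_minutes ⊃ ¬certify_ballot), and O(¬approve_minutes) is already established, so O(¬certify_ballot).
However, premise 7 gives O(certify_ballot).
We now have both O(¬certify_ballot) and O(certify_ballot) — certify_ballot is simultaneously obligatory and forbidden, violating the D-axiom.

Inconsistent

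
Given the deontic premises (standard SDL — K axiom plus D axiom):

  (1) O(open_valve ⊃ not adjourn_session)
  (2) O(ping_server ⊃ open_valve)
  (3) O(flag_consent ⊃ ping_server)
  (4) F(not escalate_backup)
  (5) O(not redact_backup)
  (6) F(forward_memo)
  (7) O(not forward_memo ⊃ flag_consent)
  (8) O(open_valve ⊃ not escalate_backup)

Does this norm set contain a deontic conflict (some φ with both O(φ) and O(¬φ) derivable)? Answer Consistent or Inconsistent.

F(not escalate_backup) at premise 4 means O(escalate_backup).
The contrapositive of premise 8 (O(open_valve ⊃ not escalate_backup)) is O(escalate_backup ⊃ not open_valve), and O(escalate_backup) is already established, so O(not open_valve).
The contrapositive of premise 2 (O(ping_server ⊃ open_valve)) is O(not open_valve ⊃ not ping_server), and O(not open_valve) is already established, so O(not ping_server).
The contrapositive of premise 3 (O(flag_consent ⊃ ping_server)) is O(not ping_server ⊃ not flag_consent), and O(not ping_server) is already established, so O(not flag_consent).
The contrapositive of premise 7 (O(not forward_memo ⊃ flag_consent)) is O(not flag_consent ⊃ forward_memo), and O(not flag_consent) is already established, so O(forward_memo).
But premise 6, F(forward_memo), means O(not forward_memo).
We now have both O(forward_memo) and O(not forward_memo) — forward_memo is simultaneously obligatory and forbidden, violating the D-axiom.

Inconsistent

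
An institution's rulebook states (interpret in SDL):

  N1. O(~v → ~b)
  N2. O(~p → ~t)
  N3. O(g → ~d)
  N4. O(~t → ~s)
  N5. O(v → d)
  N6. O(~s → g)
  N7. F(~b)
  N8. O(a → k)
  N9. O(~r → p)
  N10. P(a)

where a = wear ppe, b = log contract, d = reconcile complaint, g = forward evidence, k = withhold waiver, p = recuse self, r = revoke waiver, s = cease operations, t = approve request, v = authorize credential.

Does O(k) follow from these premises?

No

Premise 8 is O(a → k), but O(a) is not derivable from the premises (the permission P(a) asserts only ~O(~a), not O(a)), so it does not yield O(k).
No other premise forces O(k). An ideal world satisfying every premise can still have k false, so O(k) is not derivable.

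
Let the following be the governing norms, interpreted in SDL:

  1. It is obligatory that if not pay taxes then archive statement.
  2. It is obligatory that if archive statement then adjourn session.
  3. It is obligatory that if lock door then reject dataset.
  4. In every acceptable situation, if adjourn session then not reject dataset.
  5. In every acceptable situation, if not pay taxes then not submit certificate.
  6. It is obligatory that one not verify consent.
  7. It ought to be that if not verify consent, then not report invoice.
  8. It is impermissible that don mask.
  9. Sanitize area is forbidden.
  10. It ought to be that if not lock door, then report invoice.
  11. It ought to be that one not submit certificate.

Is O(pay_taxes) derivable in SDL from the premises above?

Yes

Premise 6 states O(¬verify_consent) outright.
Premise 7 is O(¬verify_consent → ¬report_invoice); since O(¬verify_consent), deontic closure gives O(¬report_invoice).
Premise 10 is O(¬lock_door → report_invoice); contrapositively O(¬report_invoice → lock_door). Since O(¬report_invoice) holds, K gives O(lock_door).
From O(lock_door) and premise 3, O(lock_door → reject_dataset), we obtain O(reject_dataset).
Premise 4 is O(adjourn_session → ¬reject_dataset); contrapositively O(reject_dataset → ¬adjourn_session). Since O(reject_dataset) holds, K gives O(¬adjourn_session).
Premise 2, O(archive_statement → adjourn_session), contraposes to O(¬adjourn_session → ¬archive_statement); with O(¬adjourn_session) we get O(¬archive_statement).
Premise 1, O(¬pay_taxes → archive_statement), contraposes to O(¬archive_statement → pay_taxes); with O(¬archive_statement) we get O(pay_taxes).
Premises 5, 8, 9, 11 do not contribute to this derivation.
So O(pay_taxes) follows.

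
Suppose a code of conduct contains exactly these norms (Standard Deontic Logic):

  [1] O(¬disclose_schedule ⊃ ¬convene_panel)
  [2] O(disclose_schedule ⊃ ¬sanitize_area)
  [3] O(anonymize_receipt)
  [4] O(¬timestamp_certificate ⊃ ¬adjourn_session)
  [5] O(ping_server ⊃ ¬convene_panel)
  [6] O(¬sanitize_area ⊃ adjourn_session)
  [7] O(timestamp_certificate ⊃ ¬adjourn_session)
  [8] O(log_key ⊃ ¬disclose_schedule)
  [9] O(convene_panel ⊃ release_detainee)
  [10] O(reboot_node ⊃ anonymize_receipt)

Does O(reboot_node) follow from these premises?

No

Premise 10 is O(reboot_node ⊃ anonymize_receipt); even if O(anonymize_receipt) held, inferring O(reboot_node) would be affirming the consequent — invalid.
No other premise forces O(reboot_node). An ideal world satisfying every premise can still have reboot_node false, so O(reboot_node) is not derivable.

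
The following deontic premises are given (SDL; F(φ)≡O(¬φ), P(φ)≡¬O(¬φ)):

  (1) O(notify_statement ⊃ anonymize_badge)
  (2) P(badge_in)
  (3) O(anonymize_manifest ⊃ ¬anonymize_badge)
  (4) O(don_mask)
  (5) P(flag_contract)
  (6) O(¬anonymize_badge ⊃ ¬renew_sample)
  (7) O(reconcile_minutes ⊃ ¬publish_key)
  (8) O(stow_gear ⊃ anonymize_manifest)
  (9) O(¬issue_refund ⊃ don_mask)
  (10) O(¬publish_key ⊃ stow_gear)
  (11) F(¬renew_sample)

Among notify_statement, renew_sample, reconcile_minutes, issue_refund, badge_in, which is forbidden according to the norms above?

Premise 11, F(¬renew_sample), is equivalent to O(renew_sample).
Premise 6 is O(¬anonymize_badge ⊃ ¬renew_sample); contrapositively O(renew_sample ⊃ anonymize_badge). Since O(renew_sample) holds, K gives O(anonymize_badge).
Premise 3, O(anonymize_manifest ⊃ ¬anonymize_badge), contraposes to O(anonymize_badge ⊃ ¬anonymize_manifest); with O(anonymize_badge) we get O(¬anonymize_manifest).
Premise 8, O(stow_gear ⊃ anonymize_manifest), contraposes to O(¬anonymize_manifest ⊃ ¬stow_gear); with O(¬anonymize_manifest) we get O(¬stow_gear).
The contrapositive of premise 10 (O(¬publish_key ⊃ stow_gear)) is O(¬stow_gear ⊃ publish_key), and O(¬stow_gear) is already established, so O(publish_key).
Premise 7, O(reconcile_minutes ⊃ ¬publish_key), contraposes to O(publish_key ⊃ ¬reconcile_minutes); with O(publish_key) we get O(¬reconcile_minutes).
So O(¬reconcile_minutes) holds, i.e. reconcile_minutes is forbidden. None of the other listed options is forbidden under the premises.

reconcile_minutes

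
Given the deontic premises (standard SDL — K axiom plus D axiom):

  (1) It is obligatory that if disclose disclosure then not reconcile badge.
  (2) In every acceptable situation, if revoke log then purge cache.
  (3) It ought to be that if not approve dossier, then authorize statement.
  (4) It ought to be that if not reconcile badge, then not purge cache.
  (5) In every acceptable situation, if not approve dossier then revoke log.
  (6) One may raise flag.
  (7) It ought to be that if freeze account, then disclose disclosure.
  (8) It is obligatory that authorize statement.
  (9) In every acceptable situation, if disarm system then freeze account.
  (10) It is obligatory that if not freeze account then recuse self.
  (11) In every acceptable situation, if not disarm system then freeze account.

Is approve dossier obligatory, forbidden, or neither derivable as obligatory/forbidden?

Premises 9 and 11 cover both cases: O(disarm_system → freeze_account) and O(¬disarm_system → freeze_account). Since disarm_system ∨ ¬disarm_system is a tautology, O(freeze_account) follows.
From O(freeze_account) and premise 7, O(freeze_account → disclose_disclosure), we obtain O(disclose_disclosure).
Premise 1 is O(disclose_disclosure → ¬reconcile_badge); since O(disclose_disclosure), deontic closure gives O(¬reconcile_badge).
With premise 4, O(¬reconcile_badge → ¬purge_cache), the K-axiom yields O(¬purge_cache).
Premise 2 is O(revoke_log → purge_cache); contrapositively O(¬purge_cache → ¬revoke_log). Since O(¬purge_cache) holds, K gives O(¬revoke_log).
Premise 5 is O(¬approve_dossier → revoke_log); contrapositively O(¬revoke_log → approve_dossier). Since O(¬revoke_log) holds, K gives O(approve_dossier).
Premises 3, 6, 8, 10 do not contribute to this derivation.
Hence approve_dossier is obligatory.

Obligatory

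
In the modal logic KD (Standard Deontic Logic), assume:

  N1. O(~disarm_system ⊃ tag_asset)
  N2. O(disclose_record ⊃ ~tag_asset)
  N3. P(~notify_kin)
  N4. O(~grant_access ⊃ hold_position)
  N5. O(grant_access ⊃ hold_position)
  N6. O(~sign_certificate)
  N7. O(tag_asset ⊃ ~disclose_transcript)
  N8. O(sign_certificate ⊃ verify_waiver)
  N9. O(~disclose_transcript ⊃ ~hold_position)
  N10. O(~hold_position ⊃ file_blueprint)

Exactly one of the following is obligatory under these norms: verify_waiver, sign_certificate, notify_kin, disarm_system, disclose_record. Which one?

disarm_system

Premises 4 and 5 are O(~grant_access ⊃ hold_position) and O(grant_access ⊃ hold_position); every ideal world satisfies ~grant_access or grant_access, so in either case hold_position holds — hence O(hold_position).
Premise 9, O(~disclose_transcript ⊃ ~hold_position), contraposes to O(hold_position ⊃ disclose_transcript); with O(hold_position) we get O(disclose_transcript).
Premise 7 is O(tag_asset ⊃ ~disclose_transcript); contrapositively O(disclose_transcript ⊃ ~tag_asset). Since O(disclose_transcript) holds, K gives O(~tag_asset).
The contrapositive of premise 1 (O(~disarm_system ⊃ tag_asset)) is O(~tag_asset ⊃ disarm_system), and O(~tag_asset) is already established, so O(disarm_system).
So O(disarm_system) holds — disarm_system is obligatory. None of the other listed options is made obligatory by any chain of premises.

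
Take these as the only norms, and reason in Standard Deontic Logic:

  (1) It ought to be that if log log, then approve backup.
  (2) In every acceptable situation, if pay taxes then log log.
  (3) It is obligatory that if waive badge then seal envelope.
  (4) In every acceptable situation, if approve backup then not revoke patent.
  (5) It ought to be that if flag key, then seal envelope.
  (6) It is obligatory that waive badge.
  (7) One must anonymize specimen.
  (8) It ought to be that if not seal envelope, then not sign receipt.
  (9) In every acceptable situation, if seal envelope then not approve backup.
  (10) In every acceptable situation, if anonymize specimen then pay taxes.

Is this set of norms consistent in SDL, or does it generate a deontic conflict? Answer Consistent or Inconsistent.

Inconsistent

Premise 6 states O(waive_badge) outright.
Applying K to premise 3 (O(waive_badge → seal_envelope)) and O(waive_badge) yields O(seal_envelope).
With premise 9, O(seal_envelope → ¬approve_backup), the K-axiom yields O(¬approve_backup).
Premise 1 is O(log_log → approve_backup); contrapositively O(¬approve_backup → ¬log_log). Since O(¬approve_backup) holds, K gives O(¬log_log).
Premise 2 is O(pay_taxes → log_log); contrapositively O(¬log_log → ¬pay_taxes). Since O(¬log_log) holds, K gives O(¬pay_taxes).
Premise 10 is O(anonymize_specimen → pay_taxes); contrapositively O(¬pay_taxes → ¬anonymize_specimen). Since O(¬pay_taxes) holds, K gives O(¬anonymize_specimen).
But premise 7 directly asserts O(anonymize_specimen).
We now have both O(¬anonymize_specimen) and O(anonymize_specimen) — anonymize_specimen is simultaneously obligatory and forbidden, violating the D-axiom.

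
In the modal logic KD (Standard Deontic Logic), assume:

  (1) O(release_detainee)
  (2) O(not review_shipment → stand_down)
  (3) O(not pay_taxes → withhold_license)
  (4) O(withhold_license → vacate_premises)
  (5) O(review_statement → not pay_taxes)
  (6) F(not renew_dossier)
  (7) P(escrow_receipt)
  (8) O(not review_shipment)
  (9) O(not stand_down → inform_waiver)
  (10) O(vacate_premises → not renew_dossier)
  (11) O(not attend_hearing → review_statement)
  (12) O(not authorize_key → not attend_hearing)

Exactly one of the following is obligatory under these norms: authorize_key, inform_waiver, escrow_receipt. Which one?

authorize_key

F(not renew_dossier) at premise 6 means O(renew_dossier).
Premise 10, O(vacate_premises → not renew_dossier), contraposes to O(renew_dossier → not vacate_premises); with O(renew_dossier) we get O(not vacate_premises).
Premise 4 is O(withhold_license → vacate_premises); contrapositively O(not vacate_premises → not withhold_license). Since O(not vacate_premises) holds, K gives O(not withhold_license).
Premise 3, O(not pay_taxes → withhold_license), contraposes to O(not withhold_license → pay_taxes); with O(not withhold_license) we get O(pay_taxes).
The contrapositive of premise 5 (O(review_statement → not pay_taxes)) is O(pay_taxes → not review_statement), and O(pay_taxes) is already established, so O(not review_statement).
The contrapositive of premise 11 (O(not attend_hearing → review_statement)) is O(not review_statement → attend_hearing), and O(not review_statement) is already established, so O(attend_hearing).
The contrapositive of premise 12 (O(not authorize_key → not attend_hearing)) is O(attend_hearing → authorize_key), and O(attend_hearing) is already established, so O(authorize_key).
So O(authorize_key) holds — authorize_key is obligatory. None of the other listed options is made obligatory by any chain of premises.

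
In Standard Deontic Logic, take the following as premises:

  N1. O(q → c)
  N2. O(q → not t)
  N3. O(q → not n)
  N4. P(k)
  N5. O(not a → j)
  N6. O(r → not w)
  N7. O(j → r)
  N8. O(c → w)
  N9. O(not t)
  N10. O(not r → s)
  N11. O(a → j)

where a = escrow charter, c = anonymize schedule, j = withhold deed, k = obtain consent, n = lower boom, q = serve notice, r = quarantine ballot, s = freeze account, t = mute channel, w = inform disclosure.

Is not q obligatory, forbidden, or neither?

By case analysis on not a: premise 5 gives O(not a → j) and premise 11 gives O(a → j), so O(j) either way.
Applying K to premise 7 (O(j → r)) and O(j) yields O(r).
With premise 6, O(r → not w), the K-axiom yields O(not w).
The contrapositive of premise 8 (O(c → w)) is O(not w → not c), and O(not w) is already established, so O(not c).
Premise 1 is O(q → c); contrapositively O(not c → not q). Since O(not c) holds, K gives O(not q).
Premises 2, 3, 4, 9, 10 do not contribute to this derivation.
Hence not q is obligatory.

Obligatory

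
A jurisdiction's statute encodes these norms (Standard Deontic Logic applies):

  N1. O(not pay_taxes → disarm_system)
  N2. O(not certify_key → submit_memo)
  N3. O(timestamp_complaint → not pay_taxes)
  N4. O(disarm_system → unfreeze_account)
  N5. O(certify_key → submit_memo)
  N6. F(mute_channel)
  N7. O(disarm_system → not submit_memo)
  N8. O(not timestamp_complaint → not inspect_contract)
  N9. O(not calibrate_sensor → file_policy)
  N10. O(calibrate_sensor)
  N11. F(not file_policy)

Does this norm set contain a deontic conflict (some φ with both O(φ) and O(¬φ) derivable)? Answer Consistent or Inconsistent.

Premise 9 is O(not calibrate_sensor → file_policy); even if O(file_policy) held, inferring O(not calibrate_sensor) would be affirming the consequent — invalid.
So O(not calibrate_sensor) is not derivable, and the apparent clash with O(calibrate_sensor) does not arise.
A world satisfying every obligation exists (e.g. calibrate_sensor=true, certify_key=false, disarm_system=false, file_policy=true, inspect_contract=false, mute_channel=false, pay_taxes=true, submit_memo=true, timestamp_complaint=false, unfreeze_account=false); no atom is both obligatory and forbidden, so the set is consistent.

Consistent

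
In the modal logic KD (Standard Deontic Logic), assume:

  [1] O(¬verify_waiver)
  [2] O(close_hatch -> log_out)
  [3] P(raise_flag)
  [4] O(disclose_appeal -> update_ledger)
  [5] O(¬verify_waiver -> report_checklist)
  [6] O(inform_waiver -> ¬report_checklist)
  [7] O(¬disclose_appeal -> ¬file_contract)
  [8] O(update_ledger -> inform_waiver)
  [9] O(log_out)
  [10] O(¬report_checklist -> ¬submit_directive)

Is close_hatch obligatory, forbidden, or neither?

Premise 2 is O(close_hatch -> log_out); even if O(log_out) held, inferring O(close_hatch) would be affirming the consequent — invalid.
No premise or chain of K-axiom applications forces O(close_hatch), and none forces O(¬close_hatch). So close_hatch is neither obligatory nor forbidden under these norms.

Neither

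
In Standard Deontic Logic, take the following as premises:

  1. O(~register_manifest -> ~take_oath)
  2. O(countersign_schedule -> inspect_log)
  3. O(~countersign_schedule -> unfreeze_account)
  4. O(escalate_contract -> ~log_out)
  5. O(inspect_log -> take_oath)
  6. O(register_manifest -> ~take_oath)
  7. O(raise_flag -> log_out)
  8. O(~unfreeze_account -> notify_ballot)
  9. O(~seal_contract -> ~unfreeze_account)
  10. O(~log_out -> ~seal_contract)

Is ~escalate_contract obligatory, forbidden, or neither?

By case analysis on ~register_manifest: premise 1 gives O(~register_manifest -> ~take_oath) and premise 6 gives O(register_manifest -> ~take_oath), so O(~take_oath) either way.
Premise 5 is O(inspect_log -> take_oath); contrapositively O(~take_oath -> ~inspect_log). Since O(~take_oath) holds, K gives O(~inspect_log).
The contrapositive of premise 2 (O(countersign_schedule -> inspect_log)) is O(~inspect_log -> ~countersign_schedule), and O(~inspect_log) is already established, so O(~countersign_schedule).
From O(~countersign_schedule) and premise 3, O(~countersign_schedule -> unfreeze_account), we obtain O(unfreeze_account).
The contrapositive of premise 9 (O(~seal_contract -> ~unfreeze_account)) is O(unfreeze_account -> seal_contract), and O(unfreeze_account) is already established, so O(seal_contract).
The contrapositive of premise 10 (O(~log_out -> ~seal_contract)) is O(seal_contract -> log_out), and O(seal_contract) is already established, so O(log_out).
Premise 4, O(escalate_contract -> ~log_out), contraposes to O(log_out -> ~escalate_contract); with O(log_out) we get O(~escalate_contract).
Premises 7, 8 do not contribute to this derivation.
Hence ~escalate_contract is obligatory.

Obligatory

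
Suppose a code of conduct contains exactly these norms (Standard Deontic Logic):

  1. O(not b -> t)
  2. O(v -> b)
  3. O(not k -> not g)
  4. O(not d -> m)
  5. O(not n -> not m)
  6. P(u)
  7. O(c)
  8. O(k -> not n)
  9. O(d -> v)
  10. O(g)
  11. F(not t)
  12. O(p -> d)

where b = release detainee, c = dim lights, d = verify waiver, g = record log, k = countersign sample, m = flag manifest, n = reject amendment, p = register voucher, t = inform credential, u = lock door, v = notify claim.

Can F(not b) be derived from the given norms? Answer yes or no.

Premise 10 states O(g) outright.
The contrapositive of premise 3 (O(not k -> not g)) is O(g -> k), and O(g) is already established, so O(k).
With premise 8, O(k -> not n), the K-axiom yields O(not n).
Premise 5 is O(not n -> not m); since O(not n), deontic closure gives O(not m).
Premise 4, O(not d -> m), contraposes to O(not m -> d); with O(not m) we get O(d).
Applying K to premise 9 (O(d -> v)) and O(d) yields O(v).
From O(v) and premise 2, O(v -> b), we obtain O(b).
Premises 1, 6, 7, 11, 12 do not contribute to this derivation.
So O(b) holds, i.e. F(not b). The claim follows.

Yes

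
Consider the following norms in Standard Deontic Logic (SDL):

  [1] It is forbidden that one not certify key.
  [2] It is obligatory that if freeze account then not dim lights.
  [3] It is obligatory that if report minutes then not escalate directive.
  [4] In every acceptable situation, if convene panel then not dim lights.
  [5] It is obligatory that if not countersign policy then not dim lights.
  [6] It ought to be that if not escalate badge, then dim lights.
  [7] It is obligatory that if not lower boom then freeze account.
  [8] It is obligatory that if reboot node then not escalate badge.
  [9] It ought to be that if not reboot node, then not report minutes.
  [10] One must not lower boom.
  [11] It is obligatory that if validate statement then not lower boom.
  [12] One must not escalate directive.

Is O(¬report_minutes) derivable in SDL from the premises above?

F(lower_boom) at premise 10 means O(¬lower_boom).
With premise 7, O(¬lower_boom → freeze_account), the K-axiom yields O(freeze_account).
Applying K to premise 2 (O(freeze_account → ¬dim_lights)) and O(freeze_account) yields O(¬dim_lights).
Premise 6 is O(¬escalate_badge → dim_lights); contrapositively O(¬dim_lights → escalate_badge). Since O(¬dim_lights) holds, K gives O(escalate_badge).
Premise 8 is O(reboot_node → ¬escalate_badge); contrapositively O(escalate_badge → ¬reboot_node). Since O(escalate_badge) holds, K gives O(¬reboot_node).
Premise 9 is O(¬reboot_node → ¬report_minutes); since O(¬reboot_node), deontic closure gives O(¬report_minutes).
Premises 1, 3, 4, 5, 11, 12 do not contribute to this derivation.
So O(¬report_minutes) follows.

Yes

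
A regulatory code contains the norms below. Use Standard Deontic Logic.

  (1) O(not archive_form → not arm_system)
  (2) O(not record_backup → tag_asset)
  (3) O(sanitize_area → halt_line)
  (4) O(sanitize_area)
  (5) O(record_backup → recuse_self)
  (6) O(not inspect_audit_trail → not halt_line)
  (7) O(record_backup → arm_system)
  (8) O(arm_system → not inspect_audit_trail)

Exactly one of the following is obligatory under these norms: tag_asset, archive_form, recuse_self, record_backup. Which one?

tag_asset

From premise 4 we have O(sanitize_area).
Premise 3 is O(sanitize_area → halt_line); since O(sanitize_area), deontic closure gives O(halt_line).
Premise 6, O(not inspect_audit_trail → not halt_line), contraposes to O(halt_line → inspect_audit_trail); with O(halt_line) we get O(inspect_audit_trail).
Premise 8 is O(arm_system → not inspect_audit_trail); contrapositively O(inspect_audit_trail → not arm_system). Since O(inspect_audit_trail) holds, K gives O(not arm_system).
Premise 7, O(record_backup → arm_system), contraposes to O(not arm_system → not record_backup); with O(not arm_system) we get O(not record_backup).
With premise 2, O(not record_backup → tag_asset), the K-axiom yields O(tag_asset).
So O(tag_asset) holds — tag_asset is obligatory. None of the other listed options is made obligatory by any chain of premises.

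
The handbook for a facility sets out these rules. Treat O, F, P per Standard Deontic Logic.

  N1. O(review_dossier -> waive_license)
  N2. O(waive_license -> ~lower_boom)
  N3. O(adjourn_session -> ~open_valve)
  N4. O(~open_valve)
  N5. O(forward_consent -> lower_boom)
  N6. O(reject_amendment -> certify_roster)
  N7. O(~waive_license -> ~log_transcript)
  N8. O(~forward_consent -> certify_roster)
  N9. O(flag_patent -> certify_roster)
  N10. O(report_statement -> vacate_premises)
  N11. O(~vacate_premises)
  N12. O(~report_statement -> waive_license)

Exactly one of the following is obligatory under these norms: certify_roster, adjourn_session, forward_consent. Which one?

Premise 11 states O(~vacate_premises) outright.
Premise 10 is O(report_statement -> vacate_premises); contrapositively O(~vacate_premises -> ~report_statement). Since O(~vacate_premises) holds, K gives O(~report_statement).
Applying K to premise 12 (O(~report_statement -> waive_license)) and O(~report_statement) yields O(waive_license).
Premise 2 is O(waive_license -> ~lower_boom); since O(waive_license), deontic closure gives O(~lower_boom).
The contrapositive of premise 5 (O(forward_consent -> lower_boom)) is O(~lower_boom -> ~forward_consent), and O(~lower_boom) is already established, so O(~forward_consent).
From O(~forward_consent) and premise 8, O(~forward_consent -> certify_roster), we obtain O(certify_roster).
So O(certify_roster) holds — certify_roster is obligatory. None of the other listed options is made obligatory by any chain of premises.

certify_roster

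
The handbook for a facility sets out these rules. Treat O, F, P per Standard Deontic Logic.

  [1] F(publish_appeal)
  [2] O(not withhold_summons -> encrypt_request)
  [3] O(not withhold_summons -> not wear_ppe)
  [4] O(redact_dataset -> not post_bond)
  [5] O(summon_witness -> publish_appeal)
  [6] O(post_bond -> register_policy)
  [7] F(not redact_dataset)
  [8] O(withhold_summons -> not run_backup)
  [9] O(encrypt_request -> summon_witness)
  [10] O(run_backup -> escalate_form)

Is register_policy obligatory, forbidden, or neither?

Neither

Premise 6 is O(post_bond -> register_policy), but O(post_bond) is not derivable from the premises, so it does not yield O(register_policy).
No premise or chain of K-axiom applications forces O(register_policy), and none forces O(not register_policy). So register_policy is neither obligatory nor forbidden under these norms.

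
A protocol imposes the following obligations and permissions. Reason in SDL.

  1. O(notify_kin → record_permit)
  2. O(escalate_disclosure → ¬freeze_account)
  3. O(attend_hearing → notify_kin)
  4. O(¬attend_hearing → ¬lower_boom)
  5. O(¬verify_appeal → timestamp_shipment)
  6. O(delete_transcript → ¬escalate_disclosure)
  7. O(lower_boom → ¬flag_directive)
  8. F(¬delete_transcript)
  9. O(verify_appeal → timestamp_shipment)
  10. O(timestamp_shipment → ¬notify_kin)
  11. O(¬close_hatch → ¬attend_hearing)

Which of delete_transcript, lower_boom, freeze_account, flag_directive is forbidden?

Premises 5 and 9 are O(¬verify_appeal → timestamp_shipment) and O(verify_appeal → timestamp_shipment); every ideal world satisfies ¬verify_appeal or verify_appeal, so in either case timestamp_shipment holds — hence O(timestamp_shipment).
From O(timestamp_shipment) and premise 10, O(timestamp_shipment → ¬notify_kin), we obtain O(¬notify_kin).
Premise 3 is O(attend_hearing → notify_kin); contrapositively O(¬notify_kin → ¬attend_hearing). Since O(¬notify_kin) holds, K gives O(¬attend_hearing).
From O(¬attend_hearing) and premise 4, O(¬attend_hearing → ¬lower_boom), we obtain O(¬lower_boom).
So O(¬lower_boom) holds, i.e. lower_boom is forbidden. None of the other listed options is forbidden under the premises.

lower_boom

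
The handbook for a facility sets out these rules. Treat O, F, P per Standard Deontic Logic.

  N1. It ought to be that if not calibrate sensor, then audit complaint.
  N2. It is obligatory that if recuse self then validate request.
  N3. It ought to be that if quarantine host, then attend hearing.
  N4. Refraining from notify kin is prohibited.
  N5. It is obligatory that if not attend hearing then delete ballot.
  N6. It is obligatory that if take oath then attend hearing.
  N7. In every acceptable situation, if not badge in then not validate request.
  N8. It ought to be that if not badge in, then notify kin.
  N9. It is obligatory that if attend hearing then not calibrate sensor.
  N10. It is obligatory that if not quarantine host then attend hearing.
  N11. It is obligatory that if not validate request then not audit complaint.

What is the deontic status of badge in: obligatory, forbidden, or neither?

Premises 3 and 10 are O(quarantine_host → attend_hearing) and O(¬quarantine_host → attend_hearing); every ideal world satisfies quarantine_host or ¬quarantine_host, so in either case attend_hearing holds — hence O(attend_hearing).
Applying K to premise 9 (O(attend_hearing → ¬calibrate_sensor)) and O(attend_hearing) yields O(¬calibrate_sensor).
Applying K to premise 1 (O(¬calibrate_sensor → audit_complaint)) and O(¬calibrate_sensor) yields O(audit_complaint).
Premise 11, O(¬validate_request → ¬audit_complaint), contraposes to O(audit_complaint → validate_request); with O(audit_complaint) we get O(validate_request).
The contrapositive of premise 7 (O(¬badge_in → ¬validate_request)) is O(validate_request → badge_in), and O(validate_request) is already established, so O(badge_in).
Premises 2, 4, 5, 6, 8 do not contribute to this derivation.
Hence badge_in is obligatory.

Obligatory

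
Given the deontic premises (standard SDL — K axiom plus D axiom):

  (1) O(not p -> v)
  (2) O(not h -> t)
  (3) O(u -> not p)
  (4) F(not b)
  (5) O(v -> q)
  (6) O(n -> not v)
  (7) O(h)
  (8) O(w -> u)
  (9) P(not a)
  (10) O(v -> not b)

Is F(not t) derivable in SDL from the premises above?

Premise 2 is O(not h -> t), but O(not h) is not derivable from the premises, so it does not yield O(t).
No other premise forces O(t). An ideal world satisfying every premise can still have not t true, so F(not t) is not derivable.

No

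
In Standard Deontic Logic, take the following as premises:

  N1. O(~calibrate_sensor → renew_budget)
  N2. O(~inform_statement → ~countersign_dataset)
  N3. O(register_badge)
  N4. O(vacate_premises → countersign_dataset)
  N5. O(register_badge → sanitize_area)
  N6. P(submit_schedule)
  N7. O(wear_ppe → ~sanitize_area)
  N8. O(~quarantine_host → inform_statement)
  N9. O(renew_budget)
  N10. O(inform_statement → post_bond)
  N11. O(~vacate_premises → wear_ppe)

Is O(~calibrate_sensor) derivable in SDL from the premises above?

Premise 1 is O(~calibrate_sensor → renew_budget); even if O(renew_budget) held, inferring O(~calibrate_sensor) would be affirming the consequent — invalid.
No other premise forces O(~calibrate_sensor). An ideal world satisfying every premise can still have ~calibrate_sensor false, so O(~calibrate_sensor) is not derivable.

No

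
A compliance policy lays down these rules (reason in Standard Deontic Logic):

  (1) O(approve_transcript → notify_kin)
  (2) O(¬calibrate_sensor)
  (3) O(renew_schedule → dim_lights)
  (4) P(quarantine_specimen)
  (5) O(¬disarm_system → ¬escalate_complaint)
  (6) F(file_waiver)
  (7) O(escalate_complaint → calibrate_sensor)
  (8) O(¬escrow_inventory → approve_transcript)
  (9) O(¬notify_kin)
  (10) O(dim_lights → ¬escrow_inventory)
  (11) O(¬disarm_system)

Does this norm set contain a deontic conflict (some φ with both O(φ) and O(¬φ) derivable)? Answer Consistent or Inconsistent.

Consistent

Premise 7 is O(escalate_complaint → calibrate_sensor), but O(escalate_complaint) is not derivable from the premises, so it does not yield O(calibrate_sensor).
So O(calibrate_sensor) is not derivable, and the apparent clash with O(¬calibrate_sensor) does not arise.
A world satisfying every obligation exists (e.g. approve_transcript=false, calibrate_sensor=false, dim_lights=false, disarm_system=false, escalate_complaint=false, escrow_inventory=true, file_waiver=false, notify_kin=false, quarantine_specimen=false, renew_schedule=false); no atom is both obligatory and forbidden, so the set is consistent.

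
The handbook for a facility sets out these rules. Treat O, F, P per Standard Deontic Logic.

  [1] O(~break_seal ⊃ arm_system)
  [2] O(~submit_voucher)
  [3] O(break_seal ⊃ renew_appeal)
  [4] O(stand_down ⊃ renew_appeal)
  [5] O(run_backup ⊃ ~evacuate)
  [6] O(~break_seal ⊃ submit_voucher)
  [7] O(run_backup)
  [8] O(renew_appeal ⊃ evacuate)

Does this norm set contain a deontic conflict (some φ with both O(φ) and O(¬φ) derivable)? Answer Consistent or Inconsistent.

Premise 2 gives O(~submit_voucher).
Premise 6, O(~break_seal ⊃ submit_voucher), contraposes to O(~submit_voucher ⊃ break_seal); with O(~submit_voucher) we get O(break_seal).
From O(break_seal) and premise 3, O(break_seal ⊃ renew_appeal), we obtain O(renew_appeal).
Premise 8 is O(renew_appeal ⊃ evacuate); since O(renew_appeal), deontic closure gives O(evacuate).
Premise 5, O(run_backup ⊃ ~evacuate), contraposes to O(evacuate ⊃ ~run_backup); with O(evacuate) we get O(~run_backup).
But premise 7 directly asserts O(run_backup).
We now have both O(~run_backup) and O(run_backup) — run_backup is simultaneously obligatory and forbidden, violating the D-axiom.

Inconsistent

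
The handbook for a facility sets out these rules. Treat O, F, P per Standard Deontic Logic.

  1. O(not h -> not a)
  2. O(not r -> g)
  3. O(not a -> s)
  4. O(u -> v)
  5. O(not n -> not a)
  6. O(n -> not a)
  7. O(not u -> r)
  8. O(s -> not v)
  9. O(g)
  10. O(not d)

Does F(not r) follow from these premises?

Premises 6 and 5 cover both cases: O(n -> not a) and O(not n -> not a). Since n ∨ not n is a tautology, O(not a) follows.
Premise 3 is O(not a -> s); since O(not a), deontic closure gives O(s).
With premise 8, O(s -> not v), the K-axiom yields O(not v).
Premise 4 is O(u -> v); contrapositively O(not v -> not u). Since O(not v) holds, K gives O(not u).
With premise 7, O(not u -> r), the K-axiom yields O(r).
Premises 1, 2, 9, 10 do not contribute to this derivation.
So O(r) holds, i.e. F(not r). The claim follows.

Yes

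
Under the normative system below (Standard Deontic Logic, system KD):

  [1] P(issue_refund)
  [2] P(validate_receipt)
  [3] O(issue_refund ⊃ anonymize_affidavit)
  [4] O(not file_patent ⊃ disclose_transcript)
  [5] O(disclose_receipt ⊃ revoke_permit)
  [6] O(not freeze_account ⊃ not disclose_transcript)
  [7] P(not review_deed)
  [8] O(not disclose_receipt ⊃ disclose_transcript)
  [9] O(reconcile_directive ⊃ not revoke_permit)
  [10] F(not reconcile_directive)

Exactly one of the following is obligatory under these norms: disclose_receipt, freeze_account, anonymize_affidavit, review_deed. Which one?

freeze_account

F(not reconcile_directive) at premise 10 means O(reconcile_directive).
With premise 9, O(reconcile_directive ⊃ not revoke_permit), the K-axiom yields O(not revoke_permit).
Premise 5, O(disclose_receipt ⊃ revoke_permit), contraposes to O(not revoke_permit ⊃ not disclose_receipt); with O(not revoke_permit) we get O(not disclose_receipt).
With premise 8, O(not disclose_receipt ⊃ disclose_transcript), the K-axiom yields O(disclose_transcript).
The contrapositive of premise 6 (O(not freeze_account ⊃ not disclose_transcript)) is O(disclose_transcript ⊃ freeze_account), and O(disclose_transcript) is already established, so O(freeze_account).
So O(freeze_account) holds — freeze_account is obligatory. None of the other listed options is made obligatory by any chain of premises.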